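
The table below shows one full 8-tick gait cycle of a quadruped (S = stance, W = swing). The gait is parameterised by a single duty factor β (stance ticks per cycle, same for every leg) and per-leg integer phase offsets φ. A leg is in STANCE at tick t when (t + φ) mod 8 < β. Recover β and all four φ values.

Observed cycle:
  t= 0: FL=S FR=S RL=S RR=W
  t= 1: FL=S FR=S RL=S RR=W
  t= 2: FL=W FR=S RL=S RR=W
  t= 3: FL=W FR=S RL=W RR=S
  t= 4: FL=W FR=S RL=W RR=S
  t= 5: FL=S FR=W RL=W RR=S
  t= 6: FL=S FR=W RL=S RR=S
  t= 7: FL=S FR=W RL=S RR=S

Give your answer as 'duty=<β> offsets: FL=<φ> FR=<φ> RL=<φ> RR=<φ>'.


duty=5 offsets: FL=3 FR=0 RL=2 RR=5

duty β = stance ticks per leg = 5
FL: stance ticks = 5; W→S at t=5 → φ=3
FR: stance ticks = 5; W→S at t=0 → φ=0
RL: stance ticks = 5; W→S at t=6 → φ=2
RR: stance ticks = 5; W→S at t=3 → φ=5


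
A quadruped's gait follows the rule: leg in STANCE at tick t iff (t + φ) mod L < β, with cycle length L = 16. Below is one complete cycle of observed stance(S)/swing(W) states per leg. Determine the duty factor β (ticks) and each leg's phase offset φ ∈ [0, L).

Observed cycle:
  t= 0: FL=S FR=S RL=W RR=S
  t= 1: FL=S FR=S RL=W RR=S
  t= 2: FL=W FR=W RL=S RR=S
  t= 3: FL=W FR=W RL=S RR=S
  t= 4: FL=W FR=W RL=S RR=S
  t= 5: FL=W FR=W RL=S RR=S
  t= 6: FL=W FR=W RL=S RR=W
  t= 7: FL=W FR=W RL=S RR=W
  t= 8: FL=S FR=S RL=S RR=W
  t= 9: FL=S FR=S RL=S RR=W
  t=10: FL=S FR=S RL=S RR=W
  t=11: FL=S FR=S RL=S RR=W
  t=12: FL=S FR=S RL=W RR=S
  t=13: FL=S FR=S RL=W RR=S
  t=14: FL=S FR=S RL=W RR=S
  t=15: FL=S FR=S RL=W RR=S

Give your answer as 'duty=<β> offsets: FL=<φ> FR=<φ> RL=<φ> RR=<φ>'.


duty=10 offsets: FL=8 FR=8 RL=14 RR=4

duty β = stance ticks per leg = 10
FL: stance ticks = 10; W→S at t=8 → φ=8
FR: stance ticks = 10; W→S at t=8 → φ=8
RL: stance ticks = 10; W→S at t=2 → φ=14
RR: stance ticks = 10; W→S at t=12 → φ=4


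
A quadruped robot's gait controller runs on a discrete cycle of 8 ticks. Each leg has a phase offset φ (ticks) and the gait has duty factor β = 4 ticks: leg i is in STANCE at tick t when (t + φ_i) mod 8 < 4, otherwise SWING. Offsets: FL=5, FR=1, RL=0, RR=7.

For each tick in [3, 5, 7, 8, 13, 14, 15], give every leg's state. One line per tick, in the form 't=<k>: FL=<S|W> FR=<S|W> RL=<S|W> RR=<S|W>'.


t=3: phase=(0,4,3,2) vs β=4 → FL=S FR=W RL=S RR=S
t=5: phase=(2,6,5,4) vs β=4 → FL=S FR=W RL=W RR=W
t=7: phase=(4,0,7,6) vs β=4 → FL=W FR=S RL=W RR=W
t=8: phase=(5,1,0,7) vs β=4 → FL=W FR=S RL=S RR=W
t=13: phase=(2,6,5,4) vs β=4 → FL=S FR=W RL=W RR=W
t=14: phase=(3,7,6,5) vs β=4 → FL=S FR=W RL=W RR=W
t=15: phase=(4,0,7,6) vs β=4 → FL=W FR=S RL=W RR=W

t=3: FL=S FR=W RL=S RR=S
t=5: FL=S FR=W RL=W RR=W
t=7: FL=W FR=S RL=W RR=W
t=8: FL=W FR=S RL=S RR=W
t=13: FL=S FR=W RL=W RR=W
t=14: FL=S FR=W RL=W RR=W
t=15: FL=W FR=S RL=W RR=W


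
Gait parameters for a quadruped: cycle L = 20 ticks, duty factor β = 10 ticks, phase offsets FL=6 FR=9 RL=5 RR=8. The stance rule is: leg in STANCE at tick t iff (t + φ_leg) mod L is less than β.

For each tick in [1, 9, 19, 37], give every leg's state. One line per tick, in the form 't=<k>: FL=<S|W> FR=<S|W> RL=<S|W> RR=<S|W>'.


t=1: phase=(7,10,6,9) vs β=10 → FL=S FR=W RL=S RR=S
t=9: phase=(15,18,14,17) vs β=10 → FL=W FR=W RL=W RR=W
t=19: phase=(5,8,4,7) vs β=10 → FL=S FR=S RL=S RR=S
t=37: phase=(3,6,2,5) vs β=10 → FL=S FR=S RL=S RR=S

t=1: FL=S FR=W RL=S RR=S
t=9: FL=W FR=W RL=W RR=W
t=19: FL=S FR=S RL=S RR=S
t=37: FL=S FR=S RL=S RR=S


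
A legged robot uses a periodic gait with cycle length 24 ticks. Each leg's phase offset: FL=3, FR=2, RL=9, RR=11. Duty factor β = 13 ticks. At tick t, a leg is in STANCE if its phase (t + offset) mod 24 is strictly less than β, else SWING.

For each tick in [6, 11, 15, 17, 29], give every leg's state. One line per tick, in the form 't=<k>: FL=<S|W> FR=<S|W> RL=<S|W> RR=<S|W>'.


t=6: phase=(9,8,15,17) vs β=13 → FL=S FR=S RL=W RR=W
t=11: phase=(14,13,20,22) vs β=13 → FL=W FR=W RL=W RR=W
t=15: phase=(18,17,0,2) vs β=13 → FL=W FR=W RL=S RR=S
t=17: phase=(20,19,2,4) vs β=13 → FL=W FR=W RL=S RR=S
t=29: phase=(8,7,14,16) vs β=13 → FL=S FR=S RL=W RR=W

t=6: FL=S FR=S RL=W RR=W
t=11: FL=W FR=W RL=W RR=W
t=15: FL=W FR=W RL=S RR=S
t=17: FL=W FR=W RL=S RR=S
t=29: FL=S FR=S RL=W RR=W


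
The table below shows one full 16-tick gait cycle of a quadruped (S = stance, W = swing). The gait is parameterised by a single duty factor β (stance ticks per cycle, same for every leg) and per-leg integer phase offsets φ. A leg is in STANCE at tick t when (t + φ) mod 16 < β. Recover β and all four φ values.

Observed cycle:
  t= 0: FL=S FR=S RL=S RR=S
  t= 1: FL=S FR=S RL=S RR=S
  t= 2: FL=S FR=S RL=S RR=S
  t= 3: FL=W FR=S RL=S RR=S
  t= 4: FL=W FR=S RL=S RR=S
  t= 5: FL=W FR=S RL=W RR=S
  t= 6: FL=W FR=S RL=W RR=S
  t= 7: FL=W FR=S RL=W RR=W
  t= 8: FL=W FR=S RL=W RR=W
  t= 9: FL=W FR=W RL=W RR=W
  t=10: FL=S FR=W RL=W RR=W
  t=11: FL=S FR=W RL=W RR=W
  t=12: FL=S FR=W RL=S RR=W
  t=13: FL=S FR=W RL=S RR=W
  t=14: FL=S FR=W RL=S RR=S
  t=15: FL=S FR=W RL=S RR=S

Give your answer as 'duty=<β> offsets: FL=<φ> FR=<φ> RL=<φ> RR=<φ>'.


duty β = stance ticks per leg = 9
FL: stance ticks = 9; W→S at t=10 → φ=6
FR: stance ticks = 9; W→S at t=0 → φ=0
RL: stance ticks = 9; W→S at t=12 → φ=4
RR: stance ticks = 9; W→S at t=14 → φ=2

duty=9 offsets: FL=6 FR=0 RL=4 RR=2


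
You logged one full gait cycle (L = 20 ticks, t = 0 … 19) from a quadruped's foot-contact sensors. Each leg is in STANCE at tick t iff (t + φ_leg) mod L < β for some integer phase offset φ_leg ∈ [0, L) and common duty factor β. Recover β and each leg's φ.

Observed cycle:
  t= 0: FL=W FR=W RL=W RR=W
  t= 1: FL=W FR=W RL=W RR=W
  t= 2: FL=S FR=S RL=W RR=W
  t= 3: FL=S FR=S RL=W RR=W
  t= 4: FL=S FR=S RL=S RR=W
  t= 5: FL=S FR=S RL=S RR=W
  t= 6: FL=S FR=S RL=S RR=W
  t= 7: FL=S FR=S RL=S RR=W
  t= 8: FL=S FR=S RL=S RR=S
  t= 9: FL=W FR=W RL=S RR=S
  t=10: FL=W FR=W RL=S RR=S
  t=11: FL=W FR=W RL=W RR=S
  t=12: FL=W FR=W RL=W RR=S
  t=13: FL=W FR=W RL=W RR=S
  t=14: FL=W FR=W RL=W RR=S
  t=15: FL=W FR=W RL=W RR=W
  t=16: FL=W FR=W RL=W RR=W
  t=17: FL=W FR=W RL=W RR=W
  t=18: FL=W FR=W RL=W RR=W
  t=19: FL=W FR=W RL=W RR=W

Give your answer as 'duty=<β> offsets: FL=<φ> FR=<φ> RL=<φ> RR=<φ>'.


duty=7 offsets: FL=18 FR=18 RL=16 RR=12

duty β = stance ticks per leg = 7
FL: stance ticks = 7; W→S at t=2 → φ=18
FR: stance ticks = 7; W→S at t=2 → φ=18
RL: stance ticks = 7; W→S at t=4 → φ=16
RR: stance ticks = 7; W→S at t=8 → φ=12


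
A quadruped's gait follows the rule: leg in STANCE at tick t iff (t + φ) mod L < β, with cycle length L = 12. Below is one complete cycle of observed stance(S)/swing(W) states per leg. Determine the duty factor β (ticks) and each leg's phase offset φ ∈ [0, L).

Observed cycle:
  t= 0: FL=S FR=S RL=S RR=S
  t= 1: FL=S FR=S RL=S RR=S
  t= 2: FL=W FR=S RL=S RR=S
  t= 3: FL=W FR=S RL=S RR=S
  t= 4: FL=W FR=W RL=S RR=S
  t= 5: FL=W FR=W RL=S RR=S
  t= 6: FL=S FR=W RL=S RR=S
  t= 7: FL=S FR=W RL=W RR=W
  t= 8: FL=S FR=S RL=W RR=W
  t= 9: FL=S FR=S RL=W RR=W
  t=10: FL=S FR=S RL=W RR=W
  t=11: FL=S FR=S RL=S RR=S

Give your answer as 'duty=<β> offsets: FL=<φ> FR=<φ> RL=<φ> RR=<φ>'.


duty β = stance ticks per leg = 8
FL: stance ticks = 8; W→S at t=6 → φ=6
FR: stance ticks = 8; W→S at t=8 → φ=4
RL: stance ticks = 8; W→S at t=11 → φ=1
RR: stance ticks = 8; W→S at t=11 → φ=1

duty=8 offsets: FL=6 FR=4 RL=1 RR=1


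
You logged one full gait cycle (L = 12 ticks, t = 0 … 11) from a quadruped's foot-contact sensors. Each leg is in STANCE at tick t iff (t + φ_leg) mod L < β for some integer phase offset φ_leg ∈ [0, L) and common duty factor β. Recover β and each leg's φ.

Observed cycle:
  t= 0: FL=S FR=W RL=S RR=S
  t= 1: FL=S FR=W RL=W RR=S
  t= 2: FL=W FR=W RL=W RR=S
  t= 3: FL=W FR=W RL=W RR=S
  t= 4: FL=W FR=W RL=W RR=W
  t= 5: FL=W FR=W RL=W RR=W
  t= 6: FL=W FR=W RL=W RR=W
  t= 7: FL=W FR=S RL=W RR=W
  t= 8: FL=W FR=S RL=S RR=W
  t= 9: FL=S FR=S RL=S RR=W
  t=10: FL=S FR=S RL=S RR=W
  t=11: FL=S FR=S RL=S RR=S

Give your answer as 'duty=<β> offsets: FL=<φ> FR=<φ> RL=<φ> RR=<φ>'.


duty β = stance ticks per leg = 5
FL: stance ticks = 5; W→S at t=9 → φ=3
FR: stance ticks = 5; W→S at t=7 → φ=5
RL: stance ticks = 5; W→S at t=8 → φ=4
RR: stance ticks = 5; W→S at t=11 → φ=1

duty=5 offsets: FL=3 FR=5 RL=4 RR=1


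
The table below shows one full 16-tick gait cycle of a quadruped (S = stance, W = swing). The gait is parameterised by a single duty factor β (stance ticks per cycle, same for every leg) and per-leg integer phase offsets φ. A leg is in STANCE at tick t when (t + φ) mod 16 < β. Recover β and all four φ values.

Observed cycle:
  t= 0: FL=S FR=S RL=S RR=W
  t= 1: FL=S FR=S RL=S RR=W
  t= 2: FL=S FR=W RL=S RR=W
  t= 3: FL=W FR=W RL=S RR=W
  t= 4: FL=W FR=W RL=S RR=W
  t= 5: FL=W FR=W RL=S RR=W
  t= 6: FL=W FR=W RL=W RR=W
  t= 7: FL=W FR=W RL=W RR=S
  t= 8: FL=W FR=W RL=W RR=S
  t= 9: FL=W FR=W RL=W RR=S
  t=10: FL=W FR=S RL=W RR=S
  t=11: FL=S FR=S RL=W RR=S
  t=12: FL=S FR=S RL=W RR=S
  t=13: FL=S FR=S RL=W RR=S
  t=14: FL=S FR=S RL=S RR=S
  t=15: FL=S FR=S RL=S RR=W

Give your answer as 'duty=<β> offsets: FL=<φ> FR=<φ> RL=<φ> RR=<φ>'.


duty β = stance ticks per leg = 8
FL: stance ticks = 8; W→S at t=11 → φ=5
FR: stance ticks = 8; W→S at t=10 → φ=6
RL: stance ticks = 8; W→S at t=14 → φ=2
RR: stance ticks = 8; W→S at t=7 → φ=9

duty=8 offsets: FL=5 FR=6 RL=2 RR=9


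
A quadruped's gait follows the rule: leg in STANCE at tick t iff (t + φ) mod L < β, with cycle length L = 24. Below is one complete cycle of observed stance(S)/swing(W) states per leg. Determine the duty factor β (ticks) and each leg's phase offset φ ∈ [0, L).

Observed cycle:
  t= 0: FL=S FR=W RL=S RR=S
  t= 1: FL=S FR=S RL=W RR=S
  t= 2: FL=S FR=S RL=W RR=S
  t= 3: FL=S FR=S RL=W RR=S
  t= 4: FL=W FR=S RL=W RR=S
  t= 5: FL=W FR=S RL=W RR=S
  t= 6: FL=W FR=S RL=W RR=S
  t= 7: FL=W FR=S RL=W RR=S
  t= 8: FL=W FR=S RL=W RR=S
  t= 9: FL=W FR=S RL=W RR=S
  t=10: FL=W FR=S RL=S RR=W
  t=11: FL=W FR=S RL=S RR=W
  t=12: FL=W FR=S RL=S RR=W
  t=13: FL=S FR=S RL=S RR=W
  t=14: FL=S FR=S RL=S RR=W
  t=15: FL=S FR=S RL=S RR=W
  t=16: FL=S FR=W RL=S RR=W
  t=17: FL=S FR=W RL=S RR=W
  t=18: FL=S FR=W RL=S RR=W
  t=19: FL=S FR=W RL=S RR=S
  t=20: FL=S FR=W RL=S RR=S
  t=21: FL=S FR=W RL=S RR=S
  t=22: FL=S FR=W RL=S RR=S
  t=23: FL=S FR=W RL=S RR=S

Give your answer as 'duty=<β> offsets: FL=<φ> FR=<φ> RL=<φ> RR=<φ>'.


duty β = stance ticks per leg = 15
FL: stance ticks = 15; W→S at t=13 → φ=11
FR: stance ticks = 15; W→S at t=1 → φ=23
RL: stance ticks = 15; W→S at t=10 → φ=14
RR: stance ticks = 15; W→S at t=19 → φ=5

duty=15 offsets: FL=11 FR=23 RL=14 RR=5


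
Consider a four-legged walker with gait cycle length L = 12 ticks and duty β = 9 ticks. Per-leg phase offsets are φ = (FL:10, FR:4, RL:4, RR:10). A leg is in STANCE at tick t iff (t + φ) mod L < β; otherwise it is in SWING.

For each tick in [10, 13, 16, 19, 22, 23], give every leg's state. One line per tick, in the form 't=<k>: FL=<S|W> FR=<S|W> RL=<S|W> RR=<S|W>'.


t=10: phase=(8,2,2,8) vs β=9 → FL=S FR=S RL=S RR=S
t=13: phase=(11,5,5,11) vs β=9 → FL=W FR=S RL=S RR=W
t=16: phase=(2,8,8,2) vs β=9 → FL=S FR=S RL=S RR=S
t=19: phase=(5,11,11,5) vs β=9 → FL=S FR=W RL=W RR=S
t=22: phase=(8,2,2,8) vs β=9 → FL=S FR=S RL=S RR=S
t=23: phase=(9,3,3,9) vs β=9 → FL=W FR=S RL=S RR=W

t=10: FL=S FR=S RL=S RR=S
t=13: FL=W FR=S RL=S RR=W
t=16: FL=S FR=S RL=S RR=S
t=19: FL=S FR=W RL=W RR=S
t=22: FL=S FR=S RL=S RR=S
t=23: FL=W FR=S RL=S RR=W


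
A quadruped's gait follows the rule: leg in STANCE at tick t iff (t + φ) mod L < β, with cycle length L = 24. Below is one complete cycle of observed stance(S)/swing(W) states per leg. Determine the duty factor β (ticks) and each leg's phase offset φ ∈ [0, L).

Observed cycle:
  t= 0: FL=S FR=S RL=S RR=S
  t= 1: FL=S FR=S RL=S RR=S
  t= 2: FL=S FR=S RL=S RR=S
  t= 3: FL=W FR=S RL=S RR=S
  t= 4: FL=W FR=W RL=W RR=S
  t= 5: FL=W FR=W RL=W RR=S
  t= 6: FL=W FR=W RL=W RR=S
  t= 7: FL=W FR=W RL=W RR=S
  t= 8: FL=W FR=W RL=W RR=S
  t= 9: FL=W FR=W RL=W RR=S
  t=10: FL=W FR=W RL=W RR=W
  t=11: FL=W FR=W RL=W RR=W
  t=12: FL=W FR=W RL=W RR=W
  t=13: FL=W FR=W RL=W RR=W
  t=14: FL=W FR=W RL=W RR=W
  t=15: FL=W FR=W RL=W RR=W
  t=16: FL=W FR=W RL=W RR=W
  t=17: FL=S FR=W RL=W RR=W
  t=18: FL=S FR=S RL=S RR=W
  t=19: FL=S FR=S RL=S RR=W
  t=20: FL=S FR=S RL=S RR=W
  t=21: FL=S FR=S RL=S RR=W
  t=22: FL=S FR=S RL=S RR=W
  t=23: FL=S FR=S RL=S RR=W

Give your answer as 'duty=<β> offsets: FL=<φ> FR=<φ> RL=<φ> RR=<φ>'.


duty=10 offsets: FL=7 FR=6 RL=6 RR=0

duty β = stance ticks per leg = 10
FL: stance ticks = 10; W→S at t=17 → φ=7
FR: stance ticks = 10; W→S at t=18 → φ=6
RL: stance ticks = 10; W→S at t=18 → φ=6
RR: stance ticks = 10; W→S at t=0 → φ=0


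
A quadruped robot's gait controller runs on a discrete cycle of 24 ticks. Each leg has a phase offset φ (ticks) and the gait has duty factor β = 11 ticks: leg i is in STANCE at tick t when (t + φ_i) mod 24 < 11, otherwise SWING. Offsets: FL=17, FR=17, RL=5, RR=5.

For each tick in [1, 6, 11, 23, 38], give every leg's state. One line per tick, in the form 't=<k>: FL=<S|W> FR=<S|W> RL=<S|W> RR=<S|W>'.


t=1: phase=(18,18,6,6) vs β=11 → FL=W FR=W RL=S RR=S
t=6: phase=(23,23,11,11) vs β=11 → FL=W FR=W RL=W RR=W
t=11: phase=(4,4,16,16) vs β=11 → FL=S FR=S RL=W RR=W
t=23: phase=(16,16,4,4) vs β=11 → FL=W FR=W RL=S RR=S
t=38: phase=(7,7,19,19) vs β=11 → FL=S FR=S RL=W RR=W

t=1: FL=W FR=W RL=S RR=S
t=6: FL=W FR=W RL=W RR=W
t=11: FL=S FR=S RL=W RR=W
t=23: FL=W FR=W RL=S RR=S
t=38: FL=S FR=S RL=W RR=W


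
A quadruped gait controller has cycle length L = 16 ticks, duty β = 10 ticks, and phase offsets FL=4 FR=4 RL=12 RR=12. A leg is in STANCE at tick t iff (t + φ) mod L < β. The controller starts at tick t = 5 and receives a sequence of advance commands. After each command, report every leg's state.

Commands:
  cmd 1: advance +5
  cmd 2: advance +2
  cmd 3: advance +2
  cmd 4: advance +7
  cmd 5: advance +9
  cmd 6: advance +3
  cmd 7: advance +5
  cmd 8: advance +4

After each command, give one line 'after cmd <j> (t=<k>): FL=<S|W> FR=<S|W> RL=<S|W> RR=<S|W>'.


start t=5: FL=S FR=S RL=S RR=S
cmd 1: advance +5 → t=10, phase=(14,14,6,6) → FL=W FR=W RL=S RR=S
cmd 2: advance +2 → t=12, phase=(0,0,8,8) → FL=S FR=S RL=S RR=S
cmd 3: advance +2 → t=14, phase=(2,2,10,10) → FL=S FR=S RL=W RR=W
cmd 4: advance +7 → t=21, phase=(9,9,1,1) → FL=S FR=S RL=S RR=S
cmd 5: advance +9 → t=30, phase=(2,2,10,10) → FL=S FR=S RL=W RR=W
cmd 6: advance +3 → t=33, phase=(5,5,13,13) → FL=S FR=S RL=W RR=W
cmd 7: advance +5 → t=38, phase=(10,10,2,2) → FL=W FR=W RL=S RR=S
cmd 8: advance +4 → t=42, phase=(14,14,6,6) → FL=W FR=W RL=S RR=S

after cmd 1 (t=10): FL=W FR=W RL=S RR=S
after cmd 2 (t=12): FL=S FR=S RL=S RR=S
after cmd 3 (t=14): FL=S FR=S RL=W RR=W
after cmd 4 (t=21): FL=S FR=S RL=S RR=S
after cmd 5 (t=30): FL=S FR=S RL=W RR=W
after cmd 6 (t=33): FL=S FR=S RL=W RR=W
after cmd 7 (t=38): FL=W FR=W RL=S RR=S
after cmd 8 (t=42): FL=W FR=W RL=S RR=S


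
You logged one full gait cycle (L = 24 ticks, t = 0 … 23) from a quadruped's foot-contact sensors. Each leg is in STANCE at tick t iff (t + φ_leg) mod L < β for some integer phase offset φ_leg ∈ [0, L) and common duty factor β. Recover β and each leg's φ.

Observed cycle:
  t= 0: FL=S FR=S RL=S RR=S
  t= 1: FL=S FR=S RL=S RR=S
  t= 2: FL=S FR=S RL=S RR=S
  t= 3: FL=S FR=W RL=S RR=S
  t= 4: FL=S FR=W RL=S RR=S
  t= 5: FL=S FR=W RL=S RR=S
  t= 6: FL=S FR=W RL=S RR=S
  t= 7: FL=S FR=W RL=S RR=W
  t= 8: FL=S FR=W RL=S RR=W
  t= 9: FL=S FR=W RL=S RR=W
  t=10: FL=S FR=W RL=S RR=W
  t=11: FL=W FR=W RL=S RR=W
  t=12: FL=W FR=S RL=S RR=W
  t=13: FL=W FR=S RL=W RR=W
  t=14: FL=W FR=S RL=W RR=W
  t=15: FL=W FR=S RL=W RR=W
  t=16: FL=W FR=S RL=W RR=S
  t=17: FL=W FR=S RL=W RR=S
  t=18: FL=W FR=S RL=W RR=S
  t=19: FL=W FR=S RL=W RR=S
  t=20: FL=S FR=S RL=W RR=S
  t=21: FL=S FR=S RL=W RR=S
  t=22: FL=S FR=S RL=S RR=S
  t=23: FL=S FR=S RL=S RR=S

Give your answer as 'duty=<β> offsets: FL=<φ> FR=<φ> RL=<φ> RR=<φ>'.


duty β = stance ticks per leg = 15
FL: stance ticks = 15; W→S at t=20 → φ=4
FR: stance ticks = 15; W→S at t=12 → φ=12
RL: stance ticks = 15; W→S at t=22 → φ=2
RR: stance ticks = 15; W→S at t=16 → φ=8

duty=15 offsets: FL=4 FR=12 RL=2 RR=8


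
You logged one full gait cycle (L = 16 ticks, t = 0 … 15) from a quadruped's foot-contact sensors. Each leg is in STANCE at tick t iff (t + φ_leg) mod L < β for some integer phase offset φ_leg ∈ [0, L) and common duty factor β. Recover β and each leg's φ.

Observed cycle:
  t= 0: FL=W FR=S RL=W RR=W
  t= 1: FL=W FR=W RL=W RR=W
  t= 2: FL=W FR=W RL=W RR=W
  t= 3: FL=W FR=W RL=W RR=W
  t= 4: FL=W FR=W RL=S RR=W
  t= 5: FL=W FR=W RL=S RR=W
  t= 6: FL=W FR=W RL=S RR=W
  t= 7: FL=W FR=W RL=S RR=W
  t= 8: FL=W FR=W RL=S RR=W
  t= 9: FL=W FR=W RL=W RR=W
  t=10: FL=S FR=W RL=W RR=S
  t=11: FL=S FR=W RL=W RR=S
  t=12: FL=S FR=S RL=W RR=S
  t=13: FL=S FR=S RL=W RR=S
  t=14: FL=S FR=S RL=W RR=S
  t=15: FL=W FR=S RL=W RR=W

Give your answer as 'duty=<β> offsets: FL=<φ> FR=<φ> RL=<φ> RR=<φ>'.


duty=5 offsets: FL=6 FR=4 RL=12 RR=6

duty β = stance ticks per leg = 5
FL: stance ticks = 5; W→S at t=10 → φ=6
FR: stance ticks = 5; W→S at t=12 → φ=4
RL: stance ticks = 5; W→S at t=4 → φ=12
RR: stance ticks = 5; W→S at t=10 → φ=6


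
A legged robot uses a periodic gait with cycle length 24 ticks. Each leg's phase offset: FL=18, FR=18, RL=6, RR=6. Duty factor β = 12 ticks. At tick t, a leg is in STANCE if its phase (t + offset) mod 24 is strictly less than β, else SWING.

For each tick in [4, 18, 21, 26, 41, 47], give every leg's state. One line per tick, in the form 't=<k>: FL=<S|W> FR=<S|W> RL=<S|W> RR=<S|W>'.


t=4: phase=(22,22,10,10) vs β=12 → FL=W FR=W RL=S RR=S
t=18: phase=(12,12,0,0) vs β=12 → FL=W FR=W RL=S RR=S
t=21: phase=(15,15,3,3) vs β=12 → FL=W FR=W RL=S RR=S
t=26: phase=(20,20,8,8) vs β=12 → FL=W FR=W RL=S RR=S
t=41: phase=(11,11,23,23) vs β=12 → FL=S FR=S RL=W RR=W
t=47: phase=(17,17,5,5) vs β=12 → FL=W FR=W RL=S RR=S

t=4: FL=W FR=W RL=S RR=S
t=18: FL=W FR=W RL=S RR=S
t=21: FL=W FR=W RL=S RR=S
t=26: FL=W FR=W RL=S RR=S
t=41: FL=S FR=S RL=W RR=W
t=47: FL=W FR=W RL=S RR=S


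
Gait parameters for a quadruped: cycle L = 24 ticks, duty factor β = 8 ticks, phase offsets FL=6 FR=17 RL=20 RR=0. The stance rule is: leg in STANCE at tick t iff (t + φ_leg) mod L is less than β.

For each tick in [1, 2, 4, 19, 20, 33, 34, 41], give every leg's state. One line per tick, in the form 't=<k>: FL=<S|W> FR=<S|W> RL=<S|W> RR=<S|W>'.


t=1: phase=(7,18,21,1) vs β=8 → FL=S FR=W RL=W RR=S
t=2: phase=(8,19,22,2) vs β=8 → FL=W FR=W RL=W RR=S
t=4: phase=(10,21,0,4) vs β=8 → FL=W FR=W RL=S RR=S
t=19: phase=(1,12,15,19) vs β=8 → FL=S FR=W RL=W RR=W
t=20: phase=(2,13,16,20) vs β=8 → FL=S FR=W RL=W RR=W
t=33: phase=(15,2,5,9) vs β=8 → FL=W FR=S RL=S RR=W
t=34: phase=(16,3,6,10) vs β=8 → FL=W FR=S RL=S RR=W
t=41: phase=(23,10,13,17) vs β=8 → FL=W FR=W RL=W RR=W

t=1: FL=S FR=W RL=W RR=S
t=2: FL=W FR=W RL=W RR=S
t=4: FL=W FR=W RL=S RR=S
t=19: FL=S FR=W RL=W RR=W
t=20: FL=S FR=W RL=W RR=W
t=33: FL=W FR=S RL=S RR=W
t=34: FL=W FR=S RL=S RR=W
t=41: FL=W FR=W RL=W RR=W


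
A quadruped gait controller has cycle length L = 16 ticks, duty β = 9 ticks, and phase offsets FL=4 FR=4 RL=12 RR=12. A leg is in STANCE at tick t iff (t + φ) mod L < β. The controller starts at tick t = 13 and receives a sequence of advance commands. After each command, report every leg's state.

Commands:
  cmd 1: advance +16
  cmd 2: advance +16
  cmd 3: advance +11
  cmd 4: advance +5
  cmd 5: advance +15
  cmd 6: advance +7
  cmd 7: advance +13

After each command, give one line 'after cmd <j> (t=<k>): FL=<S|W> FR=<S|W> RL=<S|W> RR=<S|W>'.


start t=13: FL=S FR=S RL=W RR=W
cmd 1: advance +16 → t=29, phase=(1,1,9,9) → FL=S FR=S RL=W RR=W
cmd 2: advance +16 → t=45, phase=(1,1,9,9) → FL=S FR=S RL=W RR=W
cmd 3: advance +11 → t=56, phase=(12,12,4,4) → FL=W FR=W RL=S RR=S
cmd 4: advance +5 → t=61, phase=(1,1,9,9) → FL=S FR=S RL=W RR=W
cmd 5: advance +15 → t=76, phase=(0,0,8,8) → FL=S FR=S RL=S RR=S
cmd 6: advance +7 → t=83, phase=(7,7,15,15) → FL=S FR=S RL=W RR=W
cmd 7: advance +13 → t=96, phase=(4,4,12,12) → FL=S FR=S RL=W RR=W

after cmd 1 (t=29): FL=S FR=S RL=W RR=W
after cmd 2 (t=45): FL=S FR=S RL=W RR=W
after cmd 3 (t=56): FL=W FR=W RL=S RR=S
after cmd 4 (t=61): FL=S FR=S RL=W RR=W
after cmd 5 (t=76): FL=S FR=S RL=S RR=S
after cmd 6 (t=83): FL=S FR=S RL=W RR=W
after cmd 7 (t=96): FL=S FR=S RL=W RR=W


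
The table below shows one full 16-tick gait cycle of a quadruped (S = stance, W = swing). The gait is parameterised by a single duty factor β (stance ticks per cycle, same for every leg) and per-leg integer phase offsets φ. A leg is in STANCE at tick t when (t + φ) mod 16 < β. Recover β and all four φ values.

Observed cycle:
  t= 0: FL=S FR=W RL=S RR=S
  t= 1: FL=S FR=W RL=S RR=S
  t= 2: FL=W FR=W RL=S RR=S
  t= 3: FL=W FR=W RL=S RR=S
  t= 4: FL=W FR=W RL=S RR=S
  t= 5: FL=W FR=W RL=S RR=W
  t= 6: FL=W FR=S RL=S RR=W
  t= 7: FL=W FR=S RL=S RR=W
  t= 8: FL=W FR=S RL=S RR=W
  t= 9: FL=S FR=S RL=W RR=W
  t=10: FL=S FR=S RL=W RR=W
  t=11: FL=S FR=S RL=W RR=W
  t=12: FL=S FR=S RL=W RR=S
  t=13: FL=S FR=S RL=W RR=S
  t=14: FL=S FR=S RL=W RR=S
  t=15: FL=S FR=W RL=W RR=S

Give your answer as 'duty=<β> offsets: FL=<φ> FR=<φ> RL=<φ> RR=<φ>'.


duty=9 offsets: FL=7 FR=10 RL=0 RR=4

duty β = stance ticks per leg = 9
FL: stance ticks = 9; W→S at t=9 → φ=7
FR: stance ticks = 9; W→S at t=6 → φ=10
RL: stance ticks = 9; W→S at t=0 → φ=0
RR: stance ticks = 9; W→S at t=12 → φ=4


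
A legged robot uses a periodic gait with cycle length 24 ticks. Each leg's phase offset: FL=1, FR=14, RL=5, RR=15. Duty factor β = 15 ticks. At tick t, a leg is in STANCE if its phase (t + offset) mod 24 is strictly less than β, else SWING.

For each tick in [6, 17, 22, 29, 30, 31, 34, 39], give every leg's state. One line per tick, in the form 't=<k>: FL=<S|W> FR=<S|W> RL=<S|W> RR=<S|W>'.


t=6: phase=(7,20,11,21) vs β=15 → FL=S FR=W RL=S RR=W
t=17: phase=(18,7,22,8) vs β=15 → FL=W FR=S RL=W RR=S
t=22: phase=(23,12,3,13) vs β=15 → FL=W FR=S RL=S RR=S
t=29: phase=(6,19,10,20) vs β=15 → FL=S FR=W RL=S RR=W
t=30: phase=(7,20,11,21) vs β=15 → FL=S FR=W RL=S RR=W
t=31: phase=(8,21,12,22) vs β=15 → FL=S FR=W RL=S RR=W
t=34: phase=(11,0,15,1) vs β=15 → FL=S FR=S RL=W RR=S
t=39: phase=(16,5,20,6) vs β=15 → FL=W FR=S RL=W RR=S

t=6: FL=S FR=W RL=S RR=W
t=17: FL=W FR=S RL=W RR=S
t=22: FL=W FR=S RL=S RR=S
t=29: FL=S FR=W RL=S RR=W
t=30: FL=S FR=W RL=S RR=W
t=31: FL=S FR=W RL=S RR=W
t=34: FL=S FR=S RL=W RR=S
t=39: FL=W FR=S RL=W RR=S


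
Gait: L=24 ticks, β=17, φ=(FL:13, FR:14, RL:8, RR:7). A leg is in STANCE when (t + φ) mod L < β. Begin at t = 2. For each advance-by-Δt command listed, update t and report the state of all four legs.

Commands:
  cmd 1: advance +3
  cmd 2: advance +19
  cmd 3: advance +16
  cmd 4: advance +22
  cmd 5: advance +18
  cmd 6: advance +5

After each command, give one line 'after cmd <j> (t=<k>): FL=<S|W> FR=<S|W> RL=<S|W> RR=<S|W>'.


after cmd 1 (t=5): FL=W FR=W RL=S RR=S
after cmd 2 (t=24): FL=S FR=S RL=S RR=S
after cmd 3 (t=40): FL=S FR=S RL=S RR=W
after cmd 4 (t=62): FL=S FR=S RL=W RR=W
after cmd 5 (t=80): FL=W FR=W RL=S RR=S
after cmd 6 (t=85): FL=S FR=S RL=W RR=W

start t=2: FL=S FR=S RL=S RR=S
cmd 1: advance +3 → t=5, phase=(18,19,13,12) → FL=W FR=W RL=S RR=S
cmd 2: advance +19 → t=24, phase=(13,14,8,7) → FL=S FR=S RL=S RR=S
cmd 3: advance +16 → t=40, phase=(5,6,0,23) → FL=S FR=S RL=S RR=W
cmd 4: advance +22 → t=62, phase=(3,4,22,21) → FL=S FR=S RL=W RR=W
cmd 5: advance +18 → t=80, phase=(21,22,16,15) → FL=W FR=W RL=S RR=S
cmd 6: advance +5 → t=85, phase=(2,3,21,20) → FL=S FR=S RL=W RR=W


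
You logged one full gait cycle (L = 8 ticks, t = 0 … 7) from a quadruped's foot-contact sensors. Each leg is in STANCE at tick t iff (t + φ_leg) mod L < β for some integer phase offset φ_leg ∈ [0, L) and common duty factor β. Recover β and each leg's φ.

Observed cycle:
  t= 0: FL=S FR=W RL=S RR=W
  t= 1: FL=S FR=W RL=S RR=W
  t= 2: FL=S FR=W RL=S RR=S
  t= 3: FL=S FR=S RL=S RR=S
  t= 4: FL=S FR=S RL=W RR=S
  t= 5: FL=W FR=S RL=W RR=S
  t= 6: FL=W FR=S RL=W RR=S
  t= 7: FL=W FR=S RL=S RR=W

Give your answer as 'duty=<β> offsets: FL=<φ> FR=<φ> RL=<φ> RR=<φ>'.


duty=5 offsets: FL=0 FR=5 RL=1 RR=6

duty β = stance ticks per leg = 5
FL: stance ticks = 5; W→S at t=0 → φ=0
FR: stance ticks = 5; W→S at t=3 → φ=5
RL: stance ticks = 5; W→S at t=7 → φ=1
RR: stance ticks = 5; W→S at t=2 → φ=6


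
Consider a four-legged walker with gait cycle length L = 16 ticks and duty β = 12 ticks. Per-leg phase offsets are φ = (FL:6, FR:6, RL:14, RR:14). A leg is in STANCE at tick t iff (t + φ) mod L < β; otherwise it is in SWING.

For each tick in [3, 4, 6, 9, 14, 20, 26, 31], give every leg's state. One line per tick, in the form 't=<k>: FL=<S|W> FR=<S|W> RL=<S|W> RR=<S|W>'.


t=3: FL=S FR=S RL=S RR=S
t=4: FL=S FR=S RL=S RR=S
t=6: FL=W FR=W RL=S RR=S
t=9: FL=W FR=W RL=S RR=S
t=14: FL=S FR=S RL=W RR=W
t=20: FL=S FR=S RL=S RR=S
t=26: FL=S FR=S RL=S RR=S
t=31: FL=S FR=S RL=W RR=W

t=3: phase=(9,9,1,1) vs β=12 → FL=S FR=S RL=S RR=S
t=4: phase=(10,10,2,2) vs β=12 → FL=S FR=S RL=S RR=S
t=6: phase=(12,12,4,4) vs β=12 → FL=W FR=W RL=S RR=S
t=9: phase=(15,15,7,7) vs β=12 → FL=W FR=W RL=S RR=S
t=14: phase=(4,4,12,12) vs β=12 → FL=S FR=S RL=W RR=W
t=20: phase=(10,10,2,2) vs β=12 → FL=S FR=S RL=S RR=S
t=26: phase=(0,0,8,8) vs β=12 → FL=S FR=S RL=S RR=S
t=31: phase=(5,5,13,13) vs β=12 → FL=S FR=S RL=W RR=W


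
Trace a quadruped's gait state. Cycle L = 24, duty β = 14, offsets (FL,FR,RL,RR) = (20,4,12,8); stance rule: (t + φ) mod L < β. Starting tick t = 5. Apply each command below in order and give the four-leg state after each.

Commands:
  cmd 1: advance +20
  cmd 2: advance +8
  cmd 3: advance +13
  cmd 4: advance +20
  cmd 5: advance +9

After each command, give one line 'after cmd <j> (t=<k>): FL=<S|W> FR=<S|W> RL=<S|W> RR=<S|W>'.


after cmd 1 (t=25): FL=W FR=S RL=S RR=S
after cmd 2 (t=33): FL=S FR=S RL=W RR=W
after cmd 3 (t=46): FL=W FR=S RL=S RR=S
after cmd 4 (t=66): FL=W FR=W RL=S RR=S
after cmd 5 (t=75): FL=W FR=S RL=W RR=S

start t=5: FL=S FR=S RL=W RR=S
cmd 1: advance +20 → t=25, phase=(21,5,13,9) → FL=W FR=S RL=S RR=S
cmd 2: advance +8 → t=33, phase=(5,13,21,17) → FL=S FR=S RL=W RR=W
cmd 3: advance +13 → t=46, phase=(18,2,10,6) → FL=W FR=S RL=S RR=S
cmd 4: advance +20 → t=66, phase=(14,22,6,2) → FL=W FR=W RL=S RR=S
cmd 5: advance +9 → t=75, phase=(23,7,15,11) → FL=W FR=S RL=W RR=S


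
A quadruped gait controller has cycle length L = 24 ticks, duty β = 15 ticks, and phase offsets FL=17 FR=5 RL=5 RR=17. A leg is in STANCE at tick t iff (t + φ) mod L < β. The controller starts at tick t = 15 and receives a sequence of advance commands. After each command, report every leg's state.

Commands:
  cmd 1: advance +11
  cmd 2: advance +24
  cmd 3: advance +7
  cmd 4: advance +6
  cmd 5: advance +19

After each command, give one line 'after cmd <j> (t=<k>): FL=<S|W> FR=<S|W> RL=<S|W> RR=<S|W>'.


after cmd 1 (t=26): FL=W FR=S RL=S RR=W
after cmd 2 (t=50): FL=W FR=S RL=S RR=W
after cmd 3 (t=57): FL=S FR=S RL=S RR=S
after cmd 4 (t=63): FL=S FR=W RL=W RR=S
after cmd 5 (t=82): FL=S FR=W RL=W RR=S

start t=15: FL=S FR=W RL=W RR=S
cmd 1: advance +11 → t=26, phase=(19,7,7,19) → FL=W FR=S RL=S RR=W
cmd 2: advance +24 → t=50, phase=(19,7,7,19) → FL=W FR=S RL=S RR=W
cmd 3: advance +7 → t=57, phase=(2,14,14,2) → FL=S FR=S RL=S RR=S
cmd 4: advance +6 → t=63, phase=(8,20,20,8) → FL=S FR=W RL=W RR=S
cmd 5: advance +19 → t=82, phase=(3,15,15,3) → FL=S FR=W RL=W RR=S


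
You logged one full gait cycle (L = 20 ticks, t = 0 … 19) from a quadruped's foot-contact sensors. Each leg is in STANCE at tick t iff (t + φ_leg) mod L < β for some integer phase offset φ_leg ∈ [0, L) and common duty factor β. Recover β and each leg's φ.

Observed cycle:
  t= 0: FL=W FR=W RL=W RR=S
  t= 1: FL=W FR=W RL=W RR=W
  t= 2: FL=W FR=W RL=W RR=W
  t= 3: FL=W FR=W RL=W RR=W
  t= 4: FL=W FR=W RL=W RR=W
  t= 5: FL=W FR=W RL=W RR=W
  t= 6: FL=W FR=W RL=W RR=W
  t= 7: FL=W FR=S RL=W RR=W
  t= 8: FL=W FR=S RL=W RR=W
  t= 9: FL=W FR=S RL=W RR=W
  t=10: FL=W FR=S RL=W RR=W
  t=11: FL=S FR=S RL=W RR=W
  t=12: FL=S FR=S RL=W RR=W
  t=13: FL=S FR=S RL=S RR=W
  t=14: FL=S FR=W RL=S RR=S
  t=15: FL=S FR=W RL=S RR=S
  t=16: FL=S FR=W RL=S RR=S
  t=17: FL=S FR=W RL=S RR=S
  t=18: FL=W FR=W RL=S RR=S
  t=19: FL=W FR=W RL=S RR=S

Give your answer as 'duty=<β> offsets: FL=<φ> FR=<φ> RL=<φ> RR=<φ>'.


duty β = stance ticks per leg = 7
FL: stance ticks = 7; W→S at t=11 → φ=9
FR: stance ticks = 7; W→S at t=7 → φ=13
RL: stance ticks = 7; W→S at t=13 → φ=7
RR: stance ticks = 7; W→S at t=14 → φ=6

duty=7 offsets: FL=9 FR=13 RL=7 RR=6


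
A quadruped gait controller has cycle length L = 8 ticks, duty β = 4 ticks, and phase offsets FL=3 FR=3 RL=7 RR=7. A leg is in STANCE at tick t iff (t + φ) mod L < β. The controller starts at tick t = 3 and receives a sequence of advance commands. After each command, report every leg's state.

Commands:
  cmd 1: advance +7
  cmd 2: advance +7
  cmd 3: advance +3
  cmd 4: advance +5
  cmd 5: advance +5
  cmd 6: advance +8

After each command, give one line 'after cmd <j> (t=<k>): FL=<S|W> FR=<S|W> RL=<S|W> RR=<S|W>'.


after cmd 1 (t=10): FL=W FR=W RL=S RR=S
after cmd 2 (t=17): FL=W FR=W RL=S RR=S
after cmd 3 (t=20): FL=W FR=W RL=S RR=S
after cmd 4 (t=25): FL=W FR=W RL=S RR=S
after cmd 5 (t=30): FL=S FR=S RL=W RR=W
after cmd 6 (t=38): FL=S FR=S RL=W RR=W

start t=3: FL=W FR=W RL=S RR=S
cmd 1: advance +7 → t=10, phase=(5,5,1,1) → FL=W FR=W RL=S RR=S
cmd 2: advance +7 → t=17, phase=(4,4,0,0) → FL=W FR=W RL=S RR=S
cmd 3: advance +3 → t=20, phase=(7,7,3,3) → FL=W FR=W RL=S RR=S
cmd 4: advance +5 → t=25, phase=(4,4,0,0) → FL=W FR=W RL=S RR=S
cmd 5: advance +5 → t=30, phase=(1,1,5,5) → FL=S FR=S RL=W RR=W
cmd 6: advance +8 → t=38, phase=(1,1,5,5) → FL=S FR=S RL=W RR=W


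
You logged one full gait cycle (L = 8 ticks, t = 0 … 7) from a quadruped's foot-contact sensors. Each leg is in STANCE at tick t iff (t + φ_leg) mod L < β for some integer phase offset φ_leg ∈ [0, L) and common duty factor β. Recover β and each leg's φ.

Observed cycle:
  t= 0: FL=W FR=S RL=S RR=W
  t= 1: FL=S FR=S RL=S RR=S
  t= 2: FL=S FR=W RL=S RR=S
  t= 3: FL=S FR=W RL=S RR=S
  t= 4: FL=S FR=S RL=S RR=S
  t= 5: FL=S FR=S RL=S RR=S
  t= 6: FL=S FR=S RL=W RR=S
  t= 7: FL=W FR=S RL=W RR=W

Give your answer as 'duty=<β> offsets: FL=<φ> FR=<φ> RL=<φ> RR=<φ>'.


duty=6 offsets: FL=7 FR=4 RL=0 RR=7

duty β = stance ticks per leg = 6
FL: stance ticks = 6; W→S at t=1 → φ=7
FR: stance ticks = 6; W→S at t=4 → φ=4
RL: stance ticks = 6; W→S at t=0 → φ=0
RR: stance ticks = 6; W→S at t=1 → φ=7


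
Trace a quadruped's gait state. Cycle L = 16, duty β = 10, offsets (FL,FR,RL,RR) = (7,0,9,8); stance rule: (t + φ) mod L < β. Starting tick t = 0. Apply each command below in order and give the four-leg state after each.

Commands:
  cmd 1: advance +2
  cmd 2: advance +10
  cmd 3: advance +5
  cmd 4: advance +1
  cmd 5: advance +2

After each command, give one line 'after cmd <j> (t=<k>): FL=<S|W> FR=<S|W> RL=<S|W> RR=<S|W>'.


after cmd 1 (t=2): FL=S FR=S RL=W RR=W
after cmd 2 (t=12): FL=S FR=W RL=S RR=S
after cmd 3 (t=17): FL=S FR=S RL=W RR=S
after cmd 4 (t=18): FL=S FR=S RL=W RR=W
after cmd 5 (t=20): FL=W FR=S RL=W RR=W

start t=0: FL=S FR=S RL=S RR=S
cmd 1: advance +2 → t=2, phase=(9,2,11,10) → FL=S FR=S RL=W RR=W
cmd 2: advance +10 → t=12, phase=(3,12,5,4) → FL=S FR=W RL=S RR=S
cmd 3: advance +5 → t=17, phase=(8,1,10,9) → FL=S FR=S RL=W RR=S
cmd 4: advance +1 → t=18, phase=(9,2,11,10) → FL=S FR=S RL=W RR=W
cmd 5: advance +2 → t=20, phase=(11,4,13,12) → FL=W FR=S RL=W RR=W


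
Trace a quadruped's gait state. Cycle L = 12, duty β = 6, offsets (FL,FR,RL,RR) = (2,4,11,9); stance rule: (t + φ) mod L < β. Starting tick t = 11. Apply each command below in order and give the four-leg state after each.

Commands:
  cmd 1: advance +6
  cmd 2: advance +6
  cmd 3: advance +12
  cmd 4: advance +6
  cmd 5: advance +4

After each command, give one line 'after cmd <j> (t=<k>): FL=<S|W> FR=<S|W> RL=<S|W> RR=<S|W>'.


after cmd 1 (t=17): FL=W FR=W RL=S RR=S
after cmd 2 (t=23): FL=S FR=S RL=W RR=W
after cmd 3 (t=35): FL=S FR=S RL=W RR=W
after cmd 4 (t=41): FL=W FR=W RL=S RR=S
after cmd 5 (t=45): FL=W FR=S RL=W RR=W

start t=11: FL=S FR=S RL=W RR=W
cmd 1: advance +6 → t=17, phase=(7,9,4,2) → FL=W FR=W RL=S RR=S
cmd 2: advance +6 → t=23, phase=(1,3,10,8) → FL=S FR=S RL=W RR=W
cmd 3: advance +12 → t=35, phase=(1,3,10,8) → FL=S FR=S RL=W RR=W
cmd 4: advance +6 → t=41, phase=(7,9,4,2) → FL=W FR=W RL=S RR=S
cmd 5: advance +4 → t=45, phase=(11,1,8,6) → FL=W FR=S RL=W RR=W


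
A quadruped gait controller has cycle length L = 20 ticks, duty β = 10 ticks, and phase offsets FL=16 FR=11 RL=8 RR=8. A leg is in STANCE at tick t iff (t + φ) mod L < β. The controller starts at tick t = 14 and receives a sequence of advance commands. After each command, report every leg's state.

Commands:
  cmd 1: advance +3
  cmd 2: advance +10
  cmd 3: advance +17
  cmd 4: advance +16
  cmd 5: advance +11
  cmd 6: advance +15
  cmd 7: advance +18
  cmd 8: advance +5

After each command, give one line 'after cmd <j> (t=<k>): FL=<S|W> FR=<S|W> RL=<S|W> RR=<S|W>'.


start t=14: FL=W FR=S RL=S RR=S
cmd 1: advance +3 → t=17, phase=(13,8,5,5) → FL=W FR=S RL=S RR=S
cmd 2: advance +10 → t=27, phase=(3,18,15,15) → FL=S FR=W RL=W RR=W
cmd 3: advance +17 → t=44, phase=(0,15,12,12) → FL=S FR=W RL=W RR=W
cmd 4: advance +16 → t=60, phase=(16,11,8,8) → FL=W FR=W RL=S RR=S
cmd 5: advance +11 → t=71, phase=(7,2,19,19) → FL=S FR=S RL=W RR=W
cmd 6: advance +15 → t=86, phase=(2,17,14,14) → FL=S FR=W RL=W RR=W
cmd 7: advance +18 → t=104, phase=(0,15,12,12) → FL=S FR=W RL=W RR=W
cmd 8: advance +5 → t=109, phase=(5,0,17,17) → FL=S FR=S RL=W RR=W

after cmd 1 (t=17): FL=W FR=S RL=S RR=S
after cmd 2 (t=27): FL=S FR=W RL=W RR=W
after cmd 3 (t=44): FL=S FR=W RL=W RR=W
after cmd 4 (t=60): FL=W FR=W RL=S RR=S
after cmd 5 (t=71): FL=S FR=S RL=W RR=W
after cmd 6 (t=86): FL=S FR=W RL=W RR=W
after cmd 7 (t=104): FL=S FR=W RL=W RR=W
after cmd 8 (t=109): FL=S FR=S RL=W RR=W


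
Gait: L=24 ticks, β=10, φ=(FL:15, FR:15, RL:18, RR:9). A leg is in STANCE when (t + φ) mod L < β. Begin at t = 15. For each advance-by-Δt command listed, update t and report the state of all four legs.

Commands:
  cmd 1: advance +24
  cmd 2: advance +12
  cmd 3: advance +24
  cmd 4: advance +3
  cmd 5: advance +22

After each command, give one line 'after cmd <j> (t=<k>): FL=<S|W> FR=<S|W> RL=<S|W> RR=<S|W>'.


after cmd 1 (t=39): FL=S FR=S RL=S RR=S
after cmd 2 (t=51): FL=W FR=W RL=W RR=W
after cmd 3 (t=75): FL=W FR=W RL=W RR=W
after cmd 4 (t=78): FL=W FR=W RL=S RR=W
after cmd 5 (t=100): FL=W FR=W RL=W RR=W

start t=15: FL=S FR=S RL=S RR=S
cmd 1: advance +24 → t=39, phase=(6,6,9,0) → FL=S FR=S RL=S RR=S
cmd 2: advance +12 → t=51, phase=(18,18,21,12) → FL=W FR=W RL=W RR=W
cmd 3: advance +24 → t=75, phase=(18,18,21,12) → FL=W FR=W RL=W RR=W
cmd 4: advance +3 → t=78, phase=(21,21,0,15) → FL=W FR=W RL=S RR=W
cmd 5: advance +22 → t=100, phase=(19,19,22,13) → FL=W FR=W RL=W RR=W


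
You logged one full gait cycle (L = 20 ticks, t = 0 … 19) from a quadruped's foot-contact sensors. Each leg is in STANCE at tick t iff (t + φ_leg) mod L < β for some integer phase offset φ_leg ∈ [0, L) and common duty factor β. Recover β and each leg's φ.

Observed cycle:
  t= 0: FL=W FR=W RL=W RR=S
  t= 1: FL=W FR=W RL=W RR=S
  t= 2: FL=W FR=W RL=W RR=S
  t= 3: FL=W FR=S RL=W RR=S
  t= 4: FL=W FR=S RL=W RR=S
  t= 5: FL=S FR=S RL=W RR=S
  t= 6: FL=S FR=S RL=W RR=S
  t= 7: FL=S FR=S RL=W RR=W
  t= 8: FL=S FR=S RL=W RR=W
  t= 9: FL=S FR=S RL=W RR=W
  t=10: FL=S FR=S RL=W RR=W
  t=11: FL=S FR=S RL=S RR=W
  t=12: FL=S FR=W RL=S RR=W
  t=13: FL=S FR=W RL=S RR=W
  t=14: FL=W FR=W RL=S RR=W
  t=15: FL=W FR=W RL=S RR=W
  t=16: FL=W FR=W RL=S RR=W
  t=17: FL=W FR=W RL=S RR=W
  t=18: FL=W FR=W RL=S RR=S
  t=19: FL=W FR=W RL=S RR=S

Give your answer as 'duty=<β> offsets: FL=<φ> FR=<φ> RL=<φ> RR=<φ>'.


duty=9 offsets: FL=15 FR=17 RL=9 RR=2

duty β = stance ticks per leg = 9
FL: stance ticks = 9; W→S at t=5 → φ=15
FR: stance ticks = 9; W→S at t=3 → φ=17
RL: stance ticks = 9; W→S at t=11 → φ=9
RR: stance ticks = 9; W→S at t=18 → φ=2


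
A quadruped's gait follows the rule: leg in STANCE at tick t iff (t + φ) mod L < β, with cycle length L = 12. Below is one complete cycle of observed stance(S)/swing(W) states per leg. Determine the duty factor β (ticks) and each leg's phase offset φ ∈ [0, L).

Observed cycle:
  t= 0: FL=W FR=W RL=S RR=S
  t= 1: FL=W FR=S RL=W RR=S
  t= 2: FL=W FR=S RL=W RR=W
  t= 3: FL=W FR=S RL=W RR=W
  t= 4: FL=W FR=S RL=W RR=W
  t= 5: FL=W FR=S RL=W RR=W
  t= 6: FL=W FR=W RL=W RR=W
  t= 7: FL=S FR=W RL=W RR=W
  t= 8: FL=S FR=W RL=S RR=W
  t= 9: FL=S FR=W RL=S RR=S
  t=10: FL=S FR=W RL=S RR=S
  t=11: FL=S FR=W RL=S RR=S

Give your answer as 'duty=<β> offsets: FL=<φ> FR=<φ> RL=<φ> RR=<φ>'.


duty=5 offsets: FL=5 FR=11 RL=4 RR=3

duty β = stance ticks per leg = 5
FL: stance ticks = 5; W→S at t=7 → φ=5
FR: stance ticks = 5; W→S at t=1 → φ=11
RL: stance ticks = 5; W→S at t=8 → φ=4
RR: stance ticks = 5; W→S at t=9 → φ=3


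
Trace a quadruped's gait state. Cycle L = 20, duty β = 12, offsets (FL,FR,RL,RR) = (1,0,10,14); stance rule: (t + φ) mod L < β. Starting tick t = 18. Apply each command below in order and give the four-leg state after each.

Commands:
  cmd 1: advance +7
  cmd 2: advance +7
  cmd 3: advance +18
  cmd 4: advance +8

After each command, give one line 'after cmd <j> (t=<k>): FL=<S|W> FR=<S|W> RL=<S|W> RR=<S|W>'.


after cmd 1 (t=25): FL=S FR=S RL=W RR=W
after cmd 2 (t=32): FL=W FR=W RL=S RR=S
after cmd 3 (t=50): FL=S FR=S RL=S RR=S
after cmd 4 (t=58): FL=W FR=W RL=S RR=W

start t=18: FL=W FR=W RL=S RR=W
cmd 1: advance +7 → t=25, phase=(6,5,15,19) → FL=S FR=S RL=W RR=W
cmd 2: advance +7 → t=32, phase=(13,12,2,6) → FL=W FR=W RL=S RR=S
cmd 3: advance +18 → t=50, phase=(11,10,0,4) → FL=S FR=S RL=S RR=S
cmd 4: advance +8 → t=58, phase=(19,18,8,12) → FL=W FR=W RL=S RR=W


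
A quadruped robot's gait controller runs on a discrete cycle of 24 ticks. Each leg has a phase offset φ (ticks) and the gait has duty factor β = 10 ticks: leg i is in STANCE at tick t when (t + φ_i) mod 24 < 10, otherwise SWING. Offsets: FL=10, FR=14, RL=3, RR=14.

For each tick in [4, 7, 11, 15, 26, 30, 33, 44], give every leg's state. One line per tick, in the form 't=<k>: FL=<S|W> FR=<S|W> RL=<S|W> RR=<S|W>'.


t=4: FL=W FR=W RL=S RR=W
t=7: FL=W FR=W RL=W RR=W
t=11: FL=W FR=S RL=W RR=S
t=15: FL=S FR=S RL=W RR=S
t=26: FL=W FR=W RL=S RR=W
t=30: FL=W FR=W RL=S RR=W
t=33: FL=W FR=W RL=W RR=W
t=44: FL=S FR=W RL=W RR=W

t=4: phase=(14,18,7,18) vs β=10 → FL=W FR=W RL=S RR=W
t=7: phase=(17,21,10,21) vs β=10 → FL=W FR=W RL=W RR=W
t=11: phase=(21,1,14,1) vs β=10 → FL=W FR=S RL=W RR=S
t=15: phase=(1,5,18,5) vs β=10 → FL=S FR=S RL=W RR=S
t=26: phase=(12,16,5,16) vs β=10 → FL=W FR=W RL=S RR=W
t=30: phase=(16,20,9,20) vs β=10 → FL=W FR=W RL=S RR=W
t=33: phase=(19,23,12,23) vs β=10 → FL=W FR=W RL=W RR=W
t=44: phase=(6,10,23,10) vs β=10 → FL=S FR=W RL=W RR=W


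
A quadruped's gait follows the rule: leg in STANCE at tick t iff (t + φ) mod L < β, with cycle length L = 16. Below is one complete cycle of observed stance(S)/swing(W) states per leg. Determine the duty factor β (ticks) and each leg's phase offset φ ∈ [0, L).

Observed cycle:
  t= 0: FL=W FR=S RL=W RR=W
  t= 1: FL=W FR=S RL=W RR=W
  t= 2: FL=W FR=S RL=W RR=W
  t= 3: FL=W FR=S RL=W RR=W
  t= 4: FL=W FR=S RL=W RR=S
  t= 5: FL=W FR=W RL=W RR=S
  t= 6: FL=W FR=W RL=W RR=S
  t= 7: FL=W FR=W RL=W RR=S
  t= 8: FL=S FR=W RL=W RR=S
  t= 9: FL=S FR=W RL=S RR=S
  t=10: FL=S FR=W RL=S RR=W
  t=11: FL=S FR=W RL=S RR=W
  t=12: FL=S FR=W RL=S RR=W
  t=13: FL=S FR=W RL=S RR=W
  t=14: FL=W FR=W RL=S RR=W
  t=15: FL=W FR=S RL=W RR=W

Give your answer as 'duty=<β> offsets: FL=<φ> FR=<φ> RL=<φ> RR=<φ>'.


duty=6 offsets: FL=8 FR=1 RL=7 RR=12

duty β = stance ticks per leg = 6
FL: stance ticks = 6; W→S at t=8 → φ=8
FR: stance ticks = 6; W→S at t=15 → φ=1
RL: stance ticks = 6; W→S at t=9 → φ=7
RR: stance ticks = 6; W→S at t=4 → φ=12
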